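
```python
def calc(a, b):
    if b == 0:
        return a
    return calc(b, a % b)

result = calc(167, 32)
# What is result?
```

calc(167, 32) -> calc(32, 7) -> calc(7, 4) -> calc(4, 3) -> calc(3, 1) -> calc(1, 0) -> 1

Answer: 1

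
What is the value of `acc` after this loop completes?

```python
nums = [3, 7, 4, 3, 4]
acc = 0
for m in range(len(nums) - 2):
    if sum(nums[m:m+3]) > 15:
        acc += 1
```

Count windows with sum > 15
`acc` takes the values: 0

Answer: 0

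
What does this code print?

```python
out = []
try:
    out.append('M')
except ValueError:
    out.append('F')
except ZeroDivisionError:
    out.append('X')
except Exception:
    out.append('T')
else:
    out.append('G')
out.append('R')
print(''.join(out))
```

Execution trace: 'M' (try body, no exception) → 'G' (else) → 'R' (after the try/except). Output: MGR

Answer: MGR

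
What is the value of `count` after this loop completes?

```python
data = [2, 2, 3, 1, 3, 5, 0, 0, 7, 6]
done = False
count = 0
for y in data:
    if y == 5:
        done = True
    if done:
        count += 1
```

Count elements after first 5 in [2, 2, 3, 1, 3, 5, 0, 0, 7, 6]
`count` takes the values: 0 → 1 → 2 → 3 → 4 → 5

Answer: 5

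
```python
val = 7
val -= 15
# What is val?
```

Trace:
`val = 7` → val = 7
`val -= 15` → val = -8
So val = -8

Answer: -8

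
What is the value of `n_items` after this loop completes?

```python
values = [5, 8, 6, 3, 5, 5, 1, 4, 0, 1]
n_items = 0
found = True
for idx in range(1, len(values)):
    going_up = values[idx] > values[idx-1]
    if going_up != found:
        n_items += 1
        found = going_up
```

Count direction changes in [5, 8, 6, 3, 5, 5, 1, 4, 0, 1]
`n_items` takes the values: 0 → 1 → 2 → 3 → 4 → 5 → 6

Answer: 6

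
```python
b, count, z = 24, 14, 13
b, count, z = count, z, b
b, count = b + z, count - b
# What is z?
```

Trace:
`b, count, z = 24, 14, 13` → b = 24; count = 14; z = 13
`b, count, z = count, z, b` → b = 14; count = 13; z = 24
`b, count = b + z, count - b` → b = 38; count = -1
So z = 24

Answer: 24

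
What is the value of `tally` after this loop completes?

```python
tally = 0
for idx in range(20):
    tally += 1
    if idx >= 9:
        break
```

Loop breaks when idx reaches 9, tally is 10
`tally` takes the values: 0 → 1 → 2 → 3 → 4 → 5 → 6 → 7 → 8 → 9 → 10

Answer: 10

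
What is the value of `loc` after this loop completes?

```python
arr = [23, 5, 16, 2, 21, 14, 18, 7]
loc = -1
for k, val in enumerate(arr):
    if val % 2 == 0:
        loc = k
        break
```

First even number index in [23, 5, 16, 2, 21, 14, 18, 7]
`loc` takes the values: -1 → 2

Answer: 2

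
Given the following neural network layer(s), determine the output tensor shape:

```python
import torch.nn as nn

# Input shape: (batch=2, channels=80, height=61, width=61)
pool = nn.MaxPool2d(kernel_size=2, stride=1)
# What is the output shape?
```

Input: (2, 80, 61, 61) -> Output: (2, 80, 60, 60)

Answer: (2, 80, 60, 60)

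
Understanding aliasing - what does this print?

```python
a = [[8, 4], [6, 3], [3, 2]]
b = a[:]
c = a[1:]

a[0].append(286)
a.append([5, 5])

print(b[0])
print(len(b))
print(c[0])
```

Key concept: slice with nested mutation.
Step by step:
`a = [[8, 4], [6, 3], [3, 2]]` → a = [[8, 4], [6, 3], [3, 2]]
`b = a[:]` → b = [[8, 4], [6, 3], [3, 2]]
`c = a[1:]` → c = [[6, 3], [3, 2]]
`a[0].append(286)` → a = [[8, 4, 286], [6, 3], [3, 2]]; b = [[8, 4, 286], [6, 3], [3, 2]]
`a.append([5, 5])` → a = [[8, 4, 286], [6, 3], [3, 2], [5, 5]]
`print(b[0])` → prints [8, 4, 286]
`print(len(b))` → prints 3
`print(c[0])` → prints [6, 3]

Answer:
[8, 4, 286]
3
[6, 3]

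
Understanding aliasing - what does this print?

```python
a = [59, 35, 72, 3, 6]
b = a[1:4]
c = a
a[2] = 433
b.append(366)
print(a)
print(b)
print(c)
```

Key concept: slice vs alias.
Step by step:
`a = [59, 35, 72, 3, 6]` → a = [59, 35, 72, 3, 6]
`b = a[1:4]` → b = [35, 72, 3]
`c = a` → c = [59, 35, 72, 3, 6] (same object as a)
`a[2] = 433` → a = [59, 35, 433, 3, 6] (same object as c); c = [59, 35, 433, 3, 6] (same object as a)
`b.append(366)` → b = [35, 72, 3, 366]
`print(a)` → prints [59, 35, 433, 3, 6]
`print(b)` → prints [35, 72, 3, 366]
`print(c)` → prints [59, 35, 433, 3, 6]

Answer:
[59, 35, 433, 3, 6]
[35, 72, 3, 366]
[59, 35, 433, 3, 6]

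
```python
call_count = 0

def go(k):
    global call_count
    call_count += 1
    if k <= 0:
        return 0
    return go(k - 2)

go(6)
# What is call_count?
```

Linear recursion stepping by 2: 4 calls from k=6 down to ≤0.

Answer: 4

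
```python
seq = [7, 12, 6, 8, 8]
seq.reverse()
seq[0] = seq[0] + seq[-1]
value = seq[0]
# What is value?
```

Trace:
`seq = [7, 12, 6, 8, 8]` → seq = [7, 12, 6, 8, 8]
`seq.reverse()` → seq = [8, 8, 6, 12, 7]
`seq[0] = seq[0] + seq[-1]` → seq = [15, 8, 6, 12, 7]
`value = seq[0]` → value = 15
So value = 15

Answer: 15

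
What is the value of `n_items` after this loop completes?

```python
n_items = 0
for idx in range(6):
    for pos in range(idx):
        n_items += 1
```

Triangle number: 0+1+2+...+5
`n_items` takes the values: 0 → 1 → 2 → 3 → 4 → 5 → 6 → 7 → 8 → 9 → 10 → 11 → 12 → 13 → 14 → 15

Answer: 15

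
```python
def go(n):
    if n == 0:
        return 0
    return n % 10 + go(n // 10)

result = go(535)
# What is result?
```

Sum of digits of 535: 5 + 3 + 5 = 13

Answer: 13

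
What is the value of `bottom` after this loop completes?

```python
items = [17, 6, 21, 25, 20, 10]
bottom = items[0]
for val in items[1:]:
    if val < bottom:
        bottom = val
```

Minimum of [17, 6, 21, 25, 20, 10]
`bottom` takes the values: 17 → 6

Answer: 6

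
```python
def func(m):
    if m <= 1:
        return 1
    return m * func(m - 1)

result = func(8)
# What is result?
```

func(8) = 8 * 7 * 6 * 5 * 4 * 3 * 2 * 1 = 40320

Answer: 40320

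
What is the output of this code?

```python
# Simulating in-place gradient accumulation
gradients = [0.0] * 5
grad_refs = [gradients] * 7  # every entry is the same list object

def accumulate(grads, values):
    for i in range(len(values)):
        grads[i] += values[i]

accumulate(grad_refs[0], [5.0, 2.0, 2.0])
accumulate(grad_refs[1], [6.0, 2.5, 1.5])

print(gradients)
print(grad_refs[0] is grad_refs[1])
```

Key concept: gradient accumulation aliasing.
Step by step:
`gradients = [0.0] * 5` → gradients = [0.0, 0.0, 0.0, 0.0, 0.0]
`grad_refs = [gradients] * 7` → grad_refs = [[0.0, 0.0, 0.0, 0.0, 0.0], [0.0, 0.0, 0.0, 0.0, 0.0], [0.0, 0.0, 0.0, 0.0, 0.0], [0.0, 0.0, 0.0, 0.0, 0.0], [0.0, 0.0, 0.0, 0.0, 0.0], [0.0, 0.0, 0.0, 0.0, 0.0], [0.0, 0.0, 0.0, 0.0, 0.0]]
`accumulate(grad_refs[0], [5.0, 2.0, 2.0])` → gradients = [5.0, 2.0, 2.0, 0.0, 0.0]; grad_refs = [[5.0, 2.0, 2.0, 0.0, 0.0], [5.0, 2.0, 2.0, 0.0, 0.0], [5.0, 2.0, 2.0, 0.0, 0.0], [5.0, 2.0, 2.0, 0.0, 0.0], [5.0, 2.0, 2.0, 0.0, 0.0], [5.0, 2.0, 2.0, 0.0, 0.0], [5.0, 2.0, 2.0, 0.0, 0.0]]
`accumulate(grad_refs[1], [6.0, 2.5, 1.5])` → gradients = [11.0, 4.5, 3.5, 0.0, 0.0]; grad_refs = [[11.0, 4.5, 3.5, 0.0, 0.0], [11.0, 4.5, 3.5, 0.0, 0.0], [11.0, 4.5, 3.5, 0.0, 0.0], [11.0, 4.5, 3.5, 0.0, 0.0], [11.0, 4.5, 3.5, 0.0, 0.0], [11.0, 4.5, 3.5, 0.0, 0.0], [11.0, 4.5, 3.5, 0.0, 0.0]]
`print(gradients)` → prints [11.0, 4.5, 3.5, 0.0, 0.0]
`print(grad_refs[0] is grad_refs[1])` → prints True

Answer:
[11.0, 4.5, 3.5, 0.0, 0.0]
True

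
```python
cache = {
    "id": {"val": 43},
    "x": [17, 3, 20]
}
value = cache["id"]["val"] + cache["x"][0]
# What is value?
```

Trace:
`cache = { ...` → cache = {'id': {'val': 43}, 'x': [17, 3, 20]}
`value = cache["id"]["val"] + cache["x"][0]` → value = 60
So value = 60

Answer: 60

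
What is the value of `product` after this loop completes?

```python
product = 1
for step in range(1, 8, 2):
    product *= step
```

Product of 1, 3, 5, ... up to 7
`product` takes the values: 1 → 3 → 15 → 105

Answer: 105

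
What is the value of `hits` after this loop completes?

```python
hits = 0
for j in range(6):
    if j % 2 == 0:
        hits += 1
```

Count numbers divisible by 2 in range(6)
`hits` takes the values: 0 → 1 → 2 → 3

Answer: 3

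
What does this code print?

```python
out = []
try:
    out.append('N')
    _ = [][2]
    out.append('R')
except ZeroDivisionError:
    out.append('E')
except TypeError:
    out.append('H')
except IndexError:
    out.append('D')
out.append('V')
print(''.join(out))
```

Execution trace: 'N' (try body) → 'D' (except IndexError) → 'V' (after the try/except). Output: NDV

Answer: NDV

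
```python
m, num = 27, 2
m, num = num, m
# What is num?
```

Trace:
`m, num = 27, 2` → m = 27; num = 2
`m, num = num, m` → m = 2; num = 27
So num = 27

Answer: 27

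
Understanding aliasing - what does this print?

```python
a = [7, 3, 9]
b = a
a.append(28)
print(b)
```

Key concept: basic list aliasing.
Step by step:
`a = [7, 3, 9]` → a = [7, 3, 9]
`b = a` → b = [7, 3, 9] (same object as a)
`a.append(28)` → a = [7, 3, 9, 28] (same object as b); b = [7, 3, 9, 28] (same object as a)
`print(b)` → prints [7, 3, 9, 28]

Answer: [7, 3, 9, 28]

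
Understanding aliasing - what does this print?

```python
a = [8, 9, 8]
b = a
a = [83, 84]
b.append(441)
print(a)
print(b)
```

Key concept: rebinding vs mutation: a is rebound to a new list, b still points at the original.
Step by step:
`a = [8, 9, 8]` → a = [8, 9, 8]
`b = a` → b = [8, 9, 8] (same object as a)
`a = [83, 84]` → a = [83, 84]
`b.append(441)` → b = [8, 9, 8, 441]
`print(a)` → prints [83, 84]
`print(b)` → prints [8, 9, 8, 441]

Answer:
[83, 84]
[8, 9, 8, 441]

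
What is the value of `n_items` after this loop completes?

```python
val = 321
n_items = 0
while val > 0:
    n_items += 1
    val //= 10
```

Count digits by repeated division by 10
`n_items` takes the values: 0 → 1 → 2 → 3

Answer: 3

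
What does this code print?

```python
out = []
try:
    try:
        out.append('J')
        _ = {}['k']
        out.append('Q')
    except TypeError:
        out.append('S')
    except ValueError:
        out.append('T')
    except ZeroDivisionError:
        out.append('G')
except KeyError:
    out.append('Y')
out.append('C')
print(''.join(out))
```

Execution trace: 'J' (try body) → 'Y' (outer except KeyError) → 'C' (after the try/except). Output: JYC

Answer: JYC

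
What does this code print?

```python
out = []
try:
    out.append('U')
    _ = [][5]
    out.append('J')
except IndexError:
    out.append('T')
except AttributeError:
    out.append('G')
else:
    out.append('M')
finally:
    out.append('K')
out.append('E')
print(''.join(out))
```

Execution trace: 'U' (try body) → 'T' (except IndexError) → 'K' (finally) → 'E' (after the try/except). Output: UTKE

Answer: UTKE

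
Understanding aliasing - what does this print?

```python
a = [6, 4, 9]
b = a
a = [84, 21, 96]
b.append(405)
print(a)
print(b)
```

Key concept: rebinding vs mutation: a is rebound to a new list, b still points at the original.
Step by step:
`a = [6, 4, 9]` → a = [6, 4, 9]
`b = a` → b = [6, 4, 9] (same object as a)
`a = [84, 21, 96]` → a = [84, 21, 96]
`b.append(405)` → b = [6, 4, 9, 405]
`print(a)` → prints [84, 21, 96]
`print(b)` → prints [6, 4, 9, 405]

Answer:
[84, 21, 96]
[6, 4, 9, 405]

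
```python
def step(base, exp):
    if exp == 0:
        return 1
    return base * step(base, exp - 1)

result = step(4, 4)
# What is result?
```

step(4, 4) = 4 * 4 * 4 * 4 = 256

Answer: 256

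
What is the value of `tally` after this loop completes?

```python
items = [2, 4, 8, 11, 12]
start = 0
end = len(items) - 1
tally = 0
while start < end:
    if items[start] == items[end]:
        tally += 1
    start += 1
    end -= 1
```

Count matching pairs from ends
`tally` takes the values: 0

Answer: 0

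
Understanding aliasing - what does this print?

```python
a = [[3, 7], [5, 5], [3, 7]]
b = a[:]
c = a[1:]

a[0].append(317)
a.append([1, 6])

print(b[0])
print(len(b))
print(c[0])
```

Key concept: slice with nested mutation.
Step by step:
`a = [[3, 7], [5, 5], [3, 7]]` → a = [[3, 7], [5, 5], [3, 7]]
`b = a[:]` → b = [[3, 7], [5, 5], [3, 7]]
`c = a[1:]` → c = [[5, 5], [3, 7]]
`a[0].append(317)` → a = [[3, 7, 317], [5, 5], [3, 7]]; b = [[3, 7, 317], [5, 5], [3, 7]]
`a.append([1, 6])` → a = [[3, 7, 317], [5, 5], [3, 7], [1, 6]]
`print(b[0])` → prints [3, 7, 317]
`print(len(b))` → prints 3
`print(c[0])` → prints [5, 5]

Answer:
[3, 7, 317]
3
[5, 5]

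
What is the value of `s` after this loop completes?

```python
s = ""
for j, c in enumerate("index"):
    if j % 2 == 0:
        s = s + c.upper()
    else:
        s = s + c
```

Uppercase even positions in 'index'
`s` takes the values: "" → "I" → "In" → "InD" → "InDe" → "InDeX"

Answer: "InDeX"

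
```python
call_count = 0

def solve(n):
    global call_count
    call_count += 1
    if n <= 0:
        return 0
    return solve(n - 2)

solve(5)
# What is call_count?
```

Linear recursion stepping by 2: 4 calls from n=5 down to ≤0.

Answer: 4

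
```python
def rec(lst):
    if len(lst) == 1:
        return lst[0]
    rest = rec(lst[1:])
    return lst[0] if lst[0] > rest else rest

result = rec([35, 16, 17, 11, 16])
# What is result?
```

Recursive max over [35, 16, 17, 11, 16] = 35

Answer: 35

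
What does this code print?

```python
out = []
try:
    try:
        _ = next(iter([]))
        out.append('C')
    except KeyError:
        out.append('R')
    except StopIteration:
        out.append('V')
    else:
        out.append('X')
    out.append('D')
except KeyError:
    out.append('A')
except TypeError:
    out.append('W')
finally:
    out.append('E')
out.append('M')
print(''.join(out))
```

Execution trace: 'V' (inner except StopIteration) → 'D' (try body, no exception) → 'E' (finally) → 'M' (after the try/except). Output: VDEM

Answer: VDEM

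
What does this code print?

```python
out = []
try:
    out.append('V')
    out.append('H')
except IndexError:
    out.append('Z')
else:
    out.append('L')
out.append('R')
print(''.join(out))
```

Execution trace: 'V' (try body) → 'H' (try body, no exception) → 'L' (else) → 'R' (after the try/except). Output: VHLR

Answer: VHLR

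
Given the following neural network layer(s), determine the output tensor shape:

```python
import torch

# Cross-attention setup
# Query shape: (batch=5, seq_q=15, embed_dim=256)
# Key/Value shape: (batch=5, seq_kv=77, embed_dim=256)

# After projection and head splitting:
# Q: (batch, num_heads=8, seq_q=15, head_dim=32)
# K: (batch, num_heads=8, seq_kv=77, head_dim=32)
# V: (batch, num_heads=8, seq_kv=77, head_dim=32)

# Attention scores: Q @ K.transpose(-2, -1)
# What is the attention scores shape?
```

Input: (5, 15, 256) -> Output: (5, 8, 15, 77)

Answer: (5, 8, 15, 77)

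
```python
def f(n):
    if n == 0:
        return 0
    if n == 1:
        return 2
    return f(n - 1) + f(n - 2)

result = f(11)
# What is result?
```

Build up from base cases: f(0)=0, f(1)=2, f(2)=2, f(3)=4, f(4)=6, f(5)=10, f(6)=16, ..., f(11)=178

Answer: 178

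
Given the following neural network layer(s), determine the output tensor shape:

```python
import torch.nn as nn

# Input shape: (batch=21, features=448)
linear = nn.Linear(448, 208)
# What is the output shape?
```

Input: (21, 448) -> Output: (21, 208)

Answer: (21, 208)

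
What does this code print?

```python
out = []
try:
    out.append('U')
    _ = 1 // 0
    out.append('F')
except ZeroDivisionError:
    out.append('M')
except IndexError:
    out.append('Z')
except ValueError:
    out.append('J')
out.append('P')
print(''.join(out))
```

Execution trace: 'U' (try body) → 'M' (except ZeroDivisionError) → 'P' (after the try/except). Output: UMP

Answer: UMP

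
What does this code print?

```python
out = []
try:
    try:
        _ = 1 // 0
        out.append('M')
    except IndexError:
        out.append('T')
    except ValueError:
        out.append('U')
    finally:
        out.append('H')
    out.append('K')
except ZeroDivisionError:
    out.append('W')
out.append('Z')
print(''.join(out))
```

Execution trace: 'H' (inner finally) → 'W' (except ZeroDivisionError) → 'Z' (after the try/except). Output: HWZ

Answer: HWZ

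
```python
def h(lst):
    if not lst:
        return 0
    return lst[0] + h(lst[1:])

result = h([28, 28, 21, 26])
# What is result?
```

28 + 28 + 21 + 26 + 0 = 103

Answer: 103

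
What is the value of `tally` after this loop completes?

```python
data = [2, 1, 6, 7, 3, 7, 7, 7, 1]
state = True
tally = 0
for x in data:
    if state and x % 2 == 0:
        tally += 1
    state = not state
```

Count even values at even positions
`tally` takes the values: 0 → 1 → 2

Answer: 2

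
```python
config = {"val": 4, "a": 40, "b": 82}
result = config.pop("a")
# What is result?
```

Trace:
`config = {"val": 4, "a": 40, "b": 82}` → config = {'val': 4, 'a': 40, 'b': 82}
`result = config.pop("a")` → config = {'val': 4, 'b': 82}; result = 40
So result = 40

Answer: 40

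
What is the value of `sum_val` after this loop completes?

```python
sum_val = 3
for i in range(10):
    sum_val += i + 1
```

Start at 3, add 1 to 10 = 58
`sum_val` takes the values: 3 → 4 → 6 → 9 → 13 → 18 → 24 → 31 → 39 → 48 → 58

Answer: 58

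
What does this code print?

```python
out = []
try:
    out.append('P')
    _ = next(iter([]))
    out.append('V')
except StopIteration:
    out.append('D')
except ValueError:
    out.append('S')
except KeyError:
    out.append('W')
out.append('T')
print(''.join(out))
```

Execution trace: 'P' (try body) → 'D' (except StopIteration) → 'T' (after the try/except). Output: PDT

Answer: PDT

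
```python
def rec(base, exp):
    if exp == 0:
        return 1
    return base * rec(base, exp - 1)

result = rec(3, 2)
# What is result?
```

rec(3, 2) = 3 * 3 = 9

Answer: 9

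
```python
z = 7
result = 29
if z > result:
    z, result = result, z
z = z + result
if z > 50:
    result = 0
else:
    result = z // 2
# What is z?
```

Trace:
`z = 7` → z = 7
`result = 29` → result = 29
`if z > result: ...` → z > result is False → no variable changes
`z = z + result` → z = 36
`if z > 50: ...` → z > 50 is False, take else branch → result = 18
So z = 36

Answer: 36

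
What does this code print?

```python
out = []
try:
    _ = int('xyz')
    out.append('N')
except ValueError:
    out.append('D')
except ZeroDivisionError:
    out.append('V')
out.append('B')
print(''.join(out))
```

Execution trace: 'D' (except ValueError) → 'B' (after the try/except). Output: DB

Answer: DB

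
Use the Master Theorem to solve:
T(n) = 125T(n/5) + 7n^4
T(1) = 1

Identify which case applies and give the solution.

a=125, b=5, f(n)=7n^4. log_5(125) = 3. Since c=4 > 3 and the regularity condition holds (125(n/5)^4 = (125/5^4)n^4 with 125/5^4 < 1), Case 3 applies: T(n) = Θ(f(n)) = O(n^4).

Answer: O(n^4) - Case 3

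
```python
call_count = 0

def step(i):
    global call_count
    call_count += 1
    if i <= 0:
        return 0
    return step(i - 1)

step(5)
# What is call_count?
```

Linear recursion stepping by 1: 6 calls from i=5 down to ≤0.

Answer: 6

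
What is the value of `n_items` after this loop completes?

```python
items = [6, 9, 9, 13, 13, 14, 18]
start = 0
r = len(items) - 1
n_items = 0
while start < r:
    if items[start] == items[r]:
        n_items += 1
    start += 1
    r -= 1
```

Count matching pairs from ends
`n_items` takes the values: 0

Answer: 0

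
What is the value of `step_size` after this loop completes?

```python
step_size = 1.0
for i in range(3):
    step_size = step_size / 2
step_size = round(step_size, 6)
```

Halving LR 3 times: 1 / 2^3
`step_size` takes the values: 1.0 → 0.5 → 0.25 → 0.125

Answer: 0.125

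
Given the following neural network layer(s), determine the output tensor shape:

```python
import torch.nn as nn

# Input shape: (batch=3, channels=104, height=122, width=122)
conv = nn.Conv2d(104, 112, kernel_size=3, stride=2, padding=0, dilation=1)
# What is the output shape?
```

Input: (3, 104, 122, 122) -> Output: (3, 112, 60, 60)

Answer: (3, 112, 60, 60)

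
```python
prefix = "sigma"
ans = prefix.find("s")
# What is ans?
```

Trace:
`prefix = "sigma"` → prefix = 'sigma'
`ans = prefix.find("s")` → ans = 0
So ans = 0

Answer: 0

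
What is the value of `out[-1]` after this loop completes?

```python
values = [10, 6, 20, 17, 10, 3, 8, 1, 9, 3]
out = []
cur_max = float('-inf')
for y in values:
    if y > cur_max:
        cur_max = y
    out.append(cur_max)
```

Running max ends at 20
`out` takes the values: [] → [10] → [10, 10] → [10, 10, 20] → [10, 10, 20, 20] → [10, 10, 20, 20, 20] → [10, 10, 20, 20, 20, 20] → [10, 10, 20, 20, 20, 20, 20] → [10, 10, 20, 20, 20, 20, 20, 20] → [10, 10, 20, 20, 20, 20, 20, 20, 20] → [10, 10, 20, 20, 20, 20, 20, 20, 20, 20]
So `out[-1]` = 20

Answer: 20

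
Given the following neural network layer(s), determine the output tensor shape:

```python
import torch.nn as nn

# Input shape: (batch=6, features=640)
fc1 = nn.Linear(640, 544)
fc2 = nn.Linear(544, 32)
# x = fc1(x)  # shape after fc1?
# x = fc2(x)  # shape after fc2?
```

Input: (6, 640) -> after fc1: (6, 544) -> Output: (6, 32)

Answer: (6, 32)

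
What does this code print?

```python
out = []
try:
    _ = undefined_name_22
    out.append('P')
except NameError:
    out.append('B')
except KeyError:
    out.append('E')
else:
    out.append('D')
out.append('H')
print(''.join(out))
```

Execution trace: 'B' (except NameError) → 'H' (after the try/except). Output: BH

Answer: BH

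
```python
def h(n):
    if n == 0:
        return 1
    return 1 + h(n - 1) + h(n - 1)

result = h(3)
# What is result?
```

h(n) = 1 + 2·h(n-1), h(0)=1. Closed form: (1+1)·2^3 - 1 = 15.

Answer: 15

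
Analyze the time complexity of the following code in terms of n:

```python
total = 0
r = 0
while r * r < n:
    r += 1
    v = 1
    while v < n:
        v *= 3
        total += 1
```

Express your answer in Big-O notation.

Each loop level contributes: √n × log n. Multiplying the contributions gives O(√n log n).

Answer: O(√n log n)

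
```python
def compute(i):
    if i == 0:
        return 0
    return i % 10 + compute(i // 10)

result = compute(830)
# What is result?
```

Sum of digits of 830: 0 + 3 + 8 = 11

Answer: 11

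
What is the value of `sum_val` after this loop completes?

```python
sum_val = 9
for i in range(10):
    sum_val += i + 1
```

Start at 9, add 1 to 10 = 64
`sum_val` takes the values: 9 → 10 → 12 → 15 → 19 → 24 → 30 → 37 → 45 → 54 → 64

Answer: 64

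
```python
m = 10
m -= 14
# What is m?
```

Trace:
`m = 10` → m = 10
`m -= 14` → m = -4
So m = -4

Answer: -4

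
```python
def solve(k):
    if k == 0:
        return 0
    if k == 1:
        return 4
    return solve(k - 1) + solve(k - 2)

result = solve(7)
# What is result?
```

Build up from base cases: solve(0)=0, solve(1)=4, solve(2)=4, solve(3)=8, solve(4)=12, solve(5)=20, solve(6)=32, ..., solve(7)=52

Answer: 52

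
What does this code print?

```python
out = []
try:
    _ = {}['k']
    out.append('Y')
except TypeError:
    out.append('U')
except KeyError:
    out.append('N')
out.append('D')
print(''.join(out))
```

Execution trace: 'N' (except KeyError) → 'D' (after the try/except). Output: ND

Answer: ND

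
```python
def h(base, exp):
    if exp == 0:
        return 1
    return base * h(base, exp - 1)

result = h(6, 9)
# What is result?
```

h(6, 9) = 6 * 6 * 6 * 6 * 6 * 6 * 6 * 6 * 6 = 10077696

Answer: 10077696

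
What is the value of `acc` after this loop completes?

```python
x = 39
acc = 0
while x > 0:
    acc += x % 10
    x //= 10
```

Sum digits of 39
`acc` takes the values: 0 → 9 → 12

Answer: 12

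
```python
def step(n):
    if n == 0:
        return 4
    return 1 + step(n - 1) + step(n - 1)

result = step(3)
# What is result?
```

step(n) = 1 + 2·step(n-1), step(0)=4. Closed form: (4+1)·2^3 - 1 = 39.

Answer: 39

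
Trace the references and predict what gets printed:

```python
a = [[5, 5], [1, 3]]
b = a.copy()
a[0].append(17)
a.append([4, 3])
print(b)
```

Key concept: shallow copy with nested lists.
Step by step:
`a = [[5, 5], [1, 3]]` → a = [[5, 5], [1, 3]]
`b = a.copy()` → b = [[5, 5], [1, 3]]
`a[0].append(17)` → a = [[5, 5, 17], [1, 3]]; b = [[5, 5, 17], [1, 3]]
`a.append([4, 3])` → a = [[5, 5, 17], [1, 3], [4, 3]]
`print(b)` → prints [[5, 5, 17], [1, 3]]

Answer: [[5, 5, 17], [1, 3]]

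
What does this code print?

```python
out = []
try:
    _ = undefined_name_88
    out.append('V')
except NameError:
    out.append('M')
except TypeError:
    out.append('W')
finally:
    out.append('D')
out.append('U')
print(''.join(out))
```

Execution trace: 'M' (except NameError) → 'D' (finally) → 'U' (after the try/except). Output: MDU

Answer: MDU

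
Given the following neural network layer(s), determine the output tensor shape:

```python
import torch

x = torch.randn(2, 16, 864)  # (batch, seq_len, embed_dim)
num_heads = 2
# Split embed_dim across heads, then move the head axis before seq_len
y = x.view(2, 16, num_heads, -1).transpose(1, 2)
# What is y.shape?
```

Input: (2, 16, 864) -> head_dim = 864 // 2 = 432; after view: (2, 16, 2, 432) -> after transpose(1, 2): (2, 2, 16, 432) -> Output: (2, 2, 16, 432)

Answer: (2, 2, 16, 432)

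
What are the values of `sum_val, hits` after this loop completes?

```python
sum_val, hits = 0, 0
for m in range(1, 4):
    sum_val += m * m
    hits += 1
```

Sum of squares and count
`sum_val, hits` takes the values: (0, 0) → (1, 0) → (1, 1) → (5, 1) → (5, 2) → (14, 2) → (14, 3)

Answer: 14, 3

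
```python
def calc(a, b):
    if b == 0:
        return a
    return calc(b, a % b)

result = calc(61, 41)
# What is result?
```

calc(61, 41) -> calc(41, 20) -> calc(20, 1) -> calc(1, 0) -> 1

Answer: 1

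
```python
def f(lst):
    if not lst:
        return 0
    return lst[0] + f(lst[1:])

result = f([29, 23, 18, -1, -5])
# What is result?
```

29 + 23 + 18 + (-1) + (-5) + 0 = 64

Answer: 64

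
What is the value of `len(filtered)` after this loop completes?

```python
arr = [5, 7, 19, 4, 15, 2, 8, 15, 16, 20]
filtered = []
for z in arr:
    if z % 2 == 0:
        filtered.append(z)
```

Count even numbers in [5, 7, 19, 4, 15, 2, 8, 15, 16, 20]
`filtered` takes the values: [] → [4] → [4, 2] → [4, 2, 8] → [4, 2, 8, 16] → [4, 2, 8, 16, 20]
So `len(filtered)` = 5

Answer: 5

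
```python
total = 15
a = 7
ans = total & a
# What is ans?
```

Trace:
`total = 15` → total = 15
`a = 7` → a = 7
`ans = total & a` → ans = 7
So ans = 7

Answer: 7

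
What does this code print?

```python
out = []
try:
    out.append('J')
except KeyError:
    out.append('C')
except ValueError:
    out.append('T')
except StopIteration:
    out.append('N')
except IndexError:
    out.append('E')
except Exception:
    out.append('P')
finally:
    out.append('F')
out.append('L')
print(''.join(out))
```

Execution trace: 'J' (try body, no exception) → 'F' (finally) → 'L' (after the try/except). Output: JFL

Answer: JFL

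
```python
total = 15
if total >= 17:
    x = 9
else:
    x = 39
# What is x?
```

Trace:
`total = 15` → total = 15
`if total >= 17: ...` → total >= 17 is False, take else branch → x = 39
So x = 39

Answer: 39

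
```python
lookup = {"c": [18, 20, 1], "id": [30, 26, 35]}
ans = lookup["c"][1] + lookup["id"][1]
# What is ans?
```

Trace:
`lookup = {"c": [18, 20, 1], "id": [30, 26, 35]}` → lookup = {'c': [18, 20, 1], 'id': [30, 26, 35]}
`ans = lookup["c"][1] + lookup["id"][1]` → ans = 46
So ans = 46

Answer: 46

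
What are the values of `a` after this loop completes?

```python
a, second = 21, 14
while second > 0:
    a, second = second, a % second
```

GCD of 21 and 14
`a` takes the values: 21 → 14 → 7

Answer: 7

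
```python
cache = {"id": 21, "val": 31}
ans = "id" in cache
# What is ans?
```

Trace:
`cache = {"id": 21, "val": 31}` → cache = {'id': 21, 'val': 31}
`ans = "id" in cache` → ans = True
So ans = True

Answer: True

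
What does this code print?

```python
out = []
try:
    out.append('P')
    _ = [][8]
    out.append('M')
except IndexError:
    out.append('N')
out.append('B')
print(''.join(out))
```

Execution trace: 'P' (try body) → 'N' (except IndexError) → 'B' (after the try/except). Output: PNB

Answer: PNB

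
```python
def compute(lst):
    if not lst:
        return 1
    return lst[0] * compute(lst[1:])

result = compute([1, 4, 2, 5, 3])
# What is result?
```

Product over [1, 4, 2, 5, 3] = 1 * 4 * 2 * 5 * 3 = 120

Answer: 120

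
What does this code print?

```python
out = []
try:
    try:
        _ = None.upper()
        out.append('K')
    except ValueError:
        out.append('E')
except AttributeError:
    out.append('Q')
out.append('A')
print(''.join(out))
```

Execution trace: 'Q' (outer except AttributeError) → 'A' (after the try/except). Output: QA

Answer: QA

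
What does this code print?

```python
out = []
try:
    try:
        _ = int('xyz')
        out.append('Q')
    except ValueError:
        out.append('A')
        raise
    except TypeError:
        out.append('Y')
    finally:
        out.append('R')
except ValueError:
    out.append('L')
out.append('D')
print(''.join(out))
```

Execution trace: 'A' (inner except ValueError) → 'R' (inner finally) → 'L' (outer except ValueError) → 'D' (after the try/except). Output: ARLD

Answer: ARLD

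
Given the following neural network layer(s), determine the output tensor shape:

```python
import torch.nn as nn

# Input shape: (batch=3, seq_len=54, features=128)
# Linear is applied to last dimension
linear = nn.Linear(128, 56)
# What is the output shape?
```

Input: (3, 54, 128) -> Output: (3, 54, 56)

Answer: (3, 54, 56)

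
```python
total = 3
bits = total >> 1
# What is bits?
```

Trace:
`total = 3` → total = 3
`bits = total >> 1` → bits = 1
So bits = 1

Answer: 1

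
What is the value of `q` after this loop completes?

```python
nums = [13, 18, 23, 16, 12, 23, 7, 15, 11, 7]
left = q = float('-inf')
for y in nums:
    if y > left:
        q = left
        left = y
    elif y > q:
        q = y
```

Second largest (with repeats) in [13, 18, 23, 16, 12, 23, 7, 15, 11, 7]
`q` takes the values: -inf → 13 → 18 → 23

Answer: 23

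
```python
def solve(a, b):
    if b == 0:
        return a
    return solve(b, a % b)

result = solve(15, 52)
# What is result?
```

solve(15, 52) -> solve(52, 15) -> solve(15, 7) -> solve(7, 1) -> solve(1, 0) -> 1

Answer: 1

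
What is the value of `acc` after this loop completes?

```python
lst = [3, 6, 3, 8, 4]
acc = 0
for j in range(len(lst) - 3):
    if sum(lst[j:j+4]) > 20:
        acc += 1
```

Count windows with sum > 20
`acc` takes the values: 0 → 1

Answer: 1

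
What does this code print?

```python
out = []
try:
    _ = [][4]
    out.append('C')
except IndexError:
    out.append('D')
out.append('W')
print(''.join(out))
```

Execution trace: 'D' (except IndexError) → 'W' (after the try/except). Output: DW

Answer: DW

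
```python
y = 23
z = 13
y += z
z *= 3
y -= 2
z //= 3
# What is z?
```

Trace:
`y = 23` → y = 23
`z = 13` → z = 13
`y += z` → y = 36
`z *= 3` → z = 39
`y -= 2` → y = 34
`z //= 3` → z = 13
So z = 13

Answer: 13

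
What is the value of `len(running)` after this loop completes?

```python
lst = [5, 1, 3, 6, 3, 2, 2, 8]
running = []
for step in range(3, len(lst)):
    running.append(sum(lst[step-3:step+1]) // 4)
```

Number of 4-element averages
`running` takes the values: [] → [3] → [3, 3] → [3, 3, 3] → [3, 3, 3, 3] → [3, 3, 3, 3, 3]
So `len(running)` = 5

Answer: 5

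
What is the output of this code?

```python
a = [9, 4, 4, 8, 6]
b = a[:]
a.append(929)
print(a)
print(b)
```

Key concept: slice [:] creates copy.
Step by step:
`a = [9, 4, 4, 8, 6]` → a = [9, 4, 4, 8, 6]
`b = a[:]` → b = [9, 4, 4, 8, 6]
`a.append(929)` → a = [9, 4, 4, 8, 6, 929]
`print(a)` → prints [9, 4, 4, 8, 6, 929]
`print(b)` → prints [9, 4, 4, 8, 6]

Answer:
[9, 4, 4, 8, 6, 929]
[9, 4, 4, 8, 6]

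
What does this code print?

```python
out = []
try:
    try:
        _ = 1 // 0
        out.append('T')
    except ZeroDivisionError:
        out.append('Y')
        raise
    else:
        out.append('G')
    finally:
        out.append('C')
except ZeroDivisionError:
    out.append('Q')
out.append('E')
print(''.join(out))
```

Execution trace: 'Y' (inner except ZeroDivisionError) → 'C' (inner finally) → 'Q' (outer except ZeroDivisionError) → 'E' (after the try/except). Output: YCQE

Answer: YCQE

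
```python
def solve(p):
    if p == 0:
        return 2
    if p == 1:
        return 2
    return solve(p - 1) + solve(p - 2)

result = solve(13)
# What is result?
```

Build up from base cases: solve(0)=2, solve(1)=2, solve(2)=4, solve(3)=6, solve(4)=10, solve(5)=16, solve(6)=26, ..., solve(13)=754

Answer: 754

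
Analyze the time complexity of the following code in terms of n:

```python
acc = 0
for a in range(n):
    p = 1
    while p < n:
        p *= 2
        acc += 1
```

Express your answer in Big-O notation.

Each loop level contributes: n × log n. Multiplying the contributions gives O(n log n).

Answer: O(n log n)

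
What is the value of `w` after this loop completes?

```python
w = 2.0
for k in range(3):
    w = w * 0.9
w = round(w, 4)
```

Exponential decay: 2.0 * 0.9^3
`w` takes the values: 2.0 → 1.8 → 1.62 → 1.458

Answer: 1.458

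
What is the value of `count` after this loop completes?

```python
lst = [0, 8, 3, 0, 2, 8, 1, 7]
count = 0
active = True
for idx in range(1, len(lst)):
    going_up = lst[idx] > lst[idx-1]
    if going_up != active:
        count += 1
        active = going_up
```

Count direction changes in [0, 8, 3, 0, 2, 8, 1, 7]
`count` takes the values: 0 → 1 → 2 → 3 → 4

Answer: 4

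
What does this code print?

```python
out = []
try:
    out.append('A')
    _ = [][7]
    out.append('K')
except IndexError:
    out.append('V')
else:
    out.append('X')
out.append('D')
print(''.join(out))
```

Execution trace: 'A' (try body) → 'V' (except IndexError) → 'D' (after the try/except). Output: AVD

Answer: AVD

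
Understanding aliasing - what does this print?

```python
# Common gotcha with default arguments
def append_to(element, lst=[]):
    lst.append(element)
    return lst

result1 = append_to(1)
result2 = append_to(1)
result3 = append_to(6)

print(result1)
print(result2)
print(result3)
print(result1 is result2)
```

Key concept: mutable default argument gotcha.
Step by step:
`result1 = append_to(1)` → result1 = [1]
`result2 = append_to(1)` → result1 = [1, 1] (same object as result2); result2 = [1, 1] (same object as result1)
`result3 = append_to(6)` → result1 = [1, 1, 6] (same object as result2, result3); result2 = [1, 1, 6] (same object as result1, result3); result3 = [1, 1, 6] (same object as result1, result2)
`print(result1)` → prints [1, 1, 6]
`print(result2)` → prints [1, 1, 6]
`print(result3)` → prints [1, 1, 6]
`print(result1 is result2)` → prints True

Answer:
[1, 1, 6]
[1, 1, 6]
[1, 1, 6]
True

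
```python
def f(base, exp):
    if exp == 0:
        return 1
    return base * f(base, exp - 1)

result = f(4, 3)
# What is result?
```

f(4, 3) = 4 * 4 * 4 = 64

Answer: 64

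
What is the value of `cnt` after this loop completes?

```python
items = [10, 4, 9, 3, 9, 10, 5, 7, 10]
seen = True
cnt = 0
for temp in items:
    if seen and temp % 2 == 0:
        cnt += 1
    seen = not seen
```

Count even values at even positions
`cnt` takes the values: 0 → 1 → 2

Answer: 2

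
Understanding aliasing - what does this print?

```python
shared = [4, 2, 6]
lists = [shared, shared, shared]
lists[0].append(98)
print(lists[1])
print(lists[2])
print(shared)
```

Key concept: list of same reference.
Step by step:
`shared = [4, 2, 6]` → shared = [4, 2, 6]
`lists = [shared, shared, shared]` → lists = [[4, 2, 6], [4, 2, 6], [4, 2, 6]]
`lists[0].append(98)` → shared = [4, 2, 6, 98]; lists = [[4, 2, 6, 98], [4, 2, 6, 98], [4, 2, 6, 98]]
`print(lists[1])` → prints [4, 2, 6, 98]
`print(lists[2])` → prints [4, 2, 6, 98]
`print(shared)` → prints [4, 2, 6, 98]

Answer:
[4, 2, 6, 98]
[4, 2, 6, 98]
[4, 2, 6, 98]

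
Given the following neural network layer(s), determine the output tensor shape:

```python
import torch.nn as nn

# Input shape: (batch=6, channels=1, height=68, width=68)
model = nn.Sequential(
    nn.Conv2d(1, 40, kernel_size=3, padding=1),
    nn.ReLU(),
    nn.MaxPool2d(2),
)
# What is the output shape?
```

Input: (6, 1, 68, 68) -> after Conv2d: (6, 40, 68, 68) -> after ReLU: (6, 40, 68, 68) -> Output: (6, 40, 34, 34)

Answer: (6, 40, 34, 34)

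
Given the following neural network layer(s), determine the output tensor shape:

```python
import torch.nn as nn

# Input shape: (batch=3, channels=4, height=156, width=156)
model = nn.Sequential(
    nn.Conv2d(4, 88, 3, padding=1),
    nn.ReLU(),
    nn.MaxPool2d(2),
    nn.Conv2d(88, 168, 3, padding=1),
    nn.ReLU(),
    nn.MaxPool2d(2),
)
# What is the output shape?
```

Input: (3, 4, 156, 156) -> after first Conv2d: (3, 88, 156, 156) -> after first MaxPool2d: (3, 88, 78, 78) -> after second Conv2d: (3, 168, 78, 78) -> Output: (3, 168, 39, 39)

Answer: (3, 168, 39, 39)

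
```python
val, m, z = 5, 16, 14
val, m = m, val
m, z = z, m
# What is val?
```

Trace:
`val, m, z = 5, 16, 14` → val = 5; m = 16; z = 14
`val, m = m, val` → val = 16; m = 5
`m, z = z, m` → m = 14; z = 5
So val = 16

Answer: 16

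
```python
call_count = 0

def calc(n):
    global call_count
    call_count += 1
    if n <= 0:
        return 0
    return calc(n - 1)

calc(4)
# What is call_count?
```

Linear recursion stepping by 1: 5 calls from n=4 down to ≤0.

Answer: 5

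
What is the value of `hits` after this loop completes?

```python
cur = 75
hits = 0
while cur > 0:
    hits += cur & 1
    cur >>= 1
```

Count set bits in 75 (binary: 0b1001011)
`hits` takes the values: 0 → 1 → 2 → 3 → 4

Answer: 4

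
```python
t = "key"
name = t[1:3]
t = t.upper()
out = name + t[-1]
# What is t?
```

Trace:
`t = "key"` → t = 'key'
`name = t[1:3]` → name = 'ey'
`t = t.upper()` → t = 'KEY'
`out = name + t[-1]` → out = 'eyY'
So t = 'KEY'

Answer: 'KEY'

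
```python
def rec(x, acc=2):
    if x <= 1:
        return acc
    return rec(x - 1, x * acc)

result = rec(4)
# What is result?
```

Accumulator trace (n, acc): (4, 2) -> (3, 8) -> (2, 24) -> (1, 48) -> return 48

Answer: 48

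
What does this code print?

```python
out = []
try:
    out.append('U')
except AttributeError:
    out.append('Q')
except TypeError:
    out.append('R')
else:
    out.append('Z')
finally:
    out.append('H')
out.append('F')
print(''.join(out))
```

Execution trace: 'U' (try body, no exception) → 'Z' (else) → 'H' (finally) → 'F' (after the try/except). Output: UZHF

Answer: UZHF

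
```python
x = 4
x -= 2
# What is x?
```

Trace:
`x = 4` → x = 4
`x -= 2` → x = 2
So x = 2

Answer: 2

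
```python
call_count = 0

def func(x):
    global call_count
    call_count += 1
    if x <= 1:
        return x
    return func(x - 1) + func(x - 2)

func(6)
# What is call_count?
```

Calls(x) = 1 + Calls(x-1) + Calls(x-2); Calls(0)=Calls(1)=1. For x=6 this gives 25.

Answer: 25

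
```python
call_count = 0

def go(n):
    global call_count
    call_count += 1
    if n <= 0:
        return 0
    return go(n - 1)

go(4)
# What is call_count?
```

Linear recursion stepping by 1: 5 calls from n=4 down to ≤0.

Answer: 5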